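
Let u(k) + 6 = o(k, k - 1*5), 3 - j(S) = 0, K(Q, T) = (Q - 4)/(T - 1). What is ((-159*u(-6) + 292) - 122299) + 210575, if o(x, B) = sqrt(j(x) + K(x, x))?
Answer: 89522 - 159*sqrt(217)/7 ≈ 89187.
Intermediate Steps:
K(Q, T) = (-4 + Q)/(-1 + T)
j(S) = 3 (j(S) = 3 - 1*0 = 3 + 0 = 3)
o(x, B) = sqrt(3 + (-4 + x)/(-1 + x))
u(k) = -6 + sqrt((-7 + 4*k)/(-1 + k))
((-159*u(-6) + 292) - 122299) + 210575 = ((-159*(-6 + sqrt((-7 + 4*(-6))/(-1 - 6))) + 292) - 122299) + 210575 = ((-159*(-6 + sqrt((-7 - 24)/(-7))) + 292) - 122299) + 210575 = ((-159*(-6 + sqrt(-1/7*(-31))) + 292) - 122299) + 210575 = ((-159*(-6 + sqrt(31/7)) + 292) - 122299) + 210575 = ((-159*(-6 + sqrt(217)/7) + 292) - 122299) + 210575 = (((954 - 159*sqrt(217)/7) + 292) - 122299) + 210575 = ((1246 - 159*sqrt(217)/7) - 122299) + 210575 = (-121053 - 159*sqrt(217)/7) + 210575 = 89522 - 159*sqrt(217)/7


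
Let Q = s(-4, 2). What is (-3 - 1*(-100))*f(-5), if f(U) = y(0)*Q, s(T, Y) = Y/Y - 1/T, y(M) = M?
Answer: 0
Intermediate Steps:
s(T, Y) = 1 - 1/T
Q = 5/4 (Q = (-1 - 4)/(-4) = -¼*(-5) = 5/4 ≈ 1.2500)
f(U) = 0 (f(U) = 0*(5/4) = 0)
(-3 - 1*(-100))*f(-5) = (-3 - 1*(-100))*0 = (-3 + 100)*0 = 97*0 = 0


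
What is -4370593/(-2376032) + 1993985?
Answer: 4737776538113/2376032 ≈ 1.9940e+6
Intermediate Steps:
-4370593/(-2376032) + 1993985 = -4370593*(-1/2376032) + 1993985 = 4370593/2376032 + 1993985 = 4737776538113/2376032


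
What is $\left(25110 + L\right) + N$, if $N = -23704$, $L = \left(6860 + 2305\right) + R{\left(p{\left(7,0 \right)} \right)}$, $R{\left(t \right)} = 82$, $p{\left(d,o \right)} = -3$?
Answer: $10653$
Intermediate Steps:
$L = 9247$ ($L = \left(6860 + 2305\right) + 82 = 9165 + 82 = 9247$)
$\left(25110 + L\right) + N = \left(25110 + 9247\right) - 23704 = 34357 - 23704 = 10653$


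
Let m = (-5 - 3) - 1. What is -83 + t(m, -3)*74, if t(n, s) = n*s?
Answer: 1915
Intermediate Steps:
m = -9 (m = -8 - 1 = -9)
-83 + t(m, -3)*74 = -83 - 9*(-3)*74 = -83 + 27*74 = -83 + 1998 = 1915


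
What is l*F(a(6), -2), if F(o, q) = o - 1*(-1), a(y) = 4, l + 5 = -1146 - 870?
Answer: -10105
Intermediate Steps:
l = -2021 (l = -5 + (-1146 - 870) = -5 - 2016 = -2021)
F(o, q) = 1 + o (F(o, q) = o + 1 = 1 + o)
l*F(a(6), -2) = -2021*(1 + 4) = -2021*5 = -10105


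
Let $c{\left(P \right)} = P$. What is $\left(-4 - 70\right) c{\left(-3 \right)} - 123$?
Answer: $99$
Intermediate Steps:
$\left(-4 - 70\right) c{\left(-3 \right)} - 123 = \left(-4 - 70\right) \left(-3\right) - 123 = \left(-74\right) \left(-3\right) - 123 = 222 - 123 = 99$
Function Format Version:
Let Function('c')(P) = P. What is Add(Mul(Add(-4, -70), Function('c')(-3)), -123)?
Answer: 99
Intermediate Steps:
Add(Mul(Add(-4, -70), Function('c')(-3)), -123) = Add(Mul(Add(-4, -70), -3), -123) = Add(Mul(-74, -3), -123) = Add(222, -123) = 99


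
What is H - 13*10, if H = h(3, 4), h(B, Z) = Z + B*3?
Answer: -117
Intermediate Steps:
h(B, Z) = Z + 3*B
H = 13 (H = 4 + 3*3 = 4 + 9 = 13)
H - 13*10 = 13 - 13*10 = 13 - 130 = -117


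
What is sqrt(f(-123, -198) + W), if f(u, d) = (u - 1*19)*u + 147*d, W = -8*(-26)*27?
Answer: 2*I*sqrt(1506) ≈ 77.614*I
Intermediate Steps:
W = 5616 (W = 208*27 = 5616)
f(u, d) = 147*d + u*(-19 + u) (f(u, d) = (u - 19)*u + 147*d = (-19 + u)*u + 147*d = u*(-19 + u) + 147*d = 147*d + u*(-19 + u))
sqrt(f(-123, -198) + W) = sqrt(((-123)**2 - 19*(-123) + 147*(-198)) + 5616) = sqrt((15129 + 2337 - 29106) + 5616) = sqrt(-11640 + 5616) = sqrt(-6024) = 2*I*sqrt(1506)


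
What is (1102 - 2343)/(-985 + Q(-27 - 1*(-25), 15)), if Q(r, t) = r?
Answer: 1241/987 ≈ 1.2573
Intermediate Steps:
(1102 - 2343)/(-985 + Q(-27 - 1*(-25), 15)) = (1102 - 2343)/(-985 + (-27 - 1*(-25))) = -1241/(-985 + (-27 + 25)) = -1241/(-985 - 2) = -1241/(-987) = -1241*(-1/987) = 1241/987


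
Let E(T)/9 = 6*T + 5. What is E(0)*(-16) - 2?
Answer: -722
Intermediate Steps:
E(T) = 45 + 54*T (E(T) = 9*(6*T + 5) = 9*(5 + 6*T) = 45 + 54*T)
E(0)*(-16) - 2 = (45 + 54*0)*(-16) - 2 = (45 + 0)*(-16) - 2 = 45*(-16) - 2 = -720 - 2 = -722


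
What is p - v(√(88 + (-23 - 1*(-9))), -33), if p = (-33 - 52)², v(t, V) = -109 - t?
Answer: 7334 + √74 ≈ 7342.6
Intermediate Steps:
p = 7225 (p = (-85)² = 7225)
p - v(√(88 + (-23 - 1*(-9))), -33) = 7225 - (-109 - √(88 + (-23 - 1*(-9)))) = 7225 - (-109 - √(88 + (-23 + 9))) = 7225 - (-109 - √(88 - 14)) = 7225 - (-109 - √74) = 7225 + (109 + √74) = 7334 + √74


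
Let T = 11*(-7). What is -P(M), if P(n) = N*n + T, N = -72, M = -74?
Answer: -5251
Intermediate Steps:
T = -77
P(n) = -77 - 72*n (P(n) = -72*n - 77 = -77 - 72*n)
-P(M) = -(-77 - 72*(-74)) = -(-77 + 5328) = -1*5251 = -5251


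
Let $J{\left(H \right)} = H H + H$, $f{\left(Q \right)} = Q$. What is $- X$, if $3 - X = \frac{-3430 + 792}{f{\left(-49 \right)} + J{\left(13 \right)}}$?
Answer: $- \frac{3037}{133} \approx -22.835$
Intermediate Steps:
$J{\left(H \right)} = H + H^{2}$ ($J{\left(H \right)} = H^{2} + H = H + H^{2}$)
$X = \frac{3037}{133}$ ($X = 3 - \frac{-3430 + 792}{-49 + 13 \left(1 + 13\right)} = 3 - - \frac{2638}{-49 + 13 \cdot 14} = 3 - - \frac{2638}{-49 + 182} = 3 - - \frac{2638}{133} = 3 + \frac{2638}{133} = \frac{3037}{133} \approx 22.835$)
$- X = \left(-1\right) \frac{3037}{133} = - \frac{3037}{133}$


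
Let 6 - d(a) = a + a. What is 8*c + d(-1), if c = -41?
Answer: -320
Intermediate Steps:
d(a) = 6 - 2*a (d(a) = 6 - (a + a) = 6 - 2*a)
8*c + d(-1) = 8*(-41) + (6 - 2*(-1)) = -328 + (6 + 2) = -328 + 8 = -320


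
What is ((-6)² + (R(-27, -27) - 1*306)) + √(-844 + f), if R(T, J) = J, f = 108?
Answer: -297 + 4*I*√46 ≈ -297.0 + 27.129*I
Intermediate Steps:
((-6)² + (R(-27, -27) - 1*306)) + √(-844 + f) = ((-6)² + (-27 - 1*306)) + √(-844 + 108) = (36 + (-27 - 306)) + √(-736) = (36 - 333) + 4*I*√46 = -297 + 4*I*√46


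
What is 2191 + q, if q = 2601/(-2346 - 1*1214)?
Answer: 7797359/3560 ≈ 2190.3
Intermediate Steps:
q = -2601/3560 (q = 2601/(-2346 - 1214) = 2601/(-3560) = 2601*(-1/3560) = -2601/3560 ≈ -0.73062)
2191 + q = 2191 - 2601/3560 = 7797359/3560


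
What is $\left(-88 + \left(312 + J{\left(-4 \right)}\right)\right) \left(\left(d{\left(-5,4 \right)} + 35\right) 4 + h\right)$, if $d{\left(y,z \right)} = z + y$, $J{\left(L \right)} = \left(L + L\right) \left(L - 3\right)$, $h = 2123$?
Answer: $632520$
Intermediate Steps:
$J{\left(L \right)} = 2 L \left(-3 + L\right)$
$d{\left(y,z \right)} = y + z$
$\left(-88 + \left(312 + J{\left(-4 \right)}\right)\right) \left(\left(d{\left(-5,4 \right)} + 35\right) 4 + h\right) = \left(-88 + \left(312 + 2 \left(-4\right) \left(-3 - 4\right)\right)\right) \left(\left(\left(-5 + 4\right) + 35\right) 4 + 2123\right) = \left(-88 + \left(312 + 2 \left(-4\right) \left(-7\right)\right)\right) \left(\left(-1 + 35\right) 4 + 2123\right) = \left(-88 + \left(312 + 56\right)\right) \left(34 \cdot 4 + 2123\right) = \left(-88 + 368\right) \left(136 + 2123\right) = 280 \cdot 2259 = 632520$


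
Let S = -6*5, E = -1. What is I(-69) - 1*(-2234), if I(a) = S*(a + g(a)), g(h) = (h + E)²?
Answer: -142696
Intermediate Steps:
S = -30
g(h) = (-1 + h)² (g(h) = (h - 1)² = (-1 + h)²)
I(a) = -30*a - 30*(-1 + a)² (I(a) = -30*(a + (-1 + a)²) = -30*a - 30*(-1 + a)²)
I(-69) - 1*(-2234) = (-30 - 30*(-69)² + 30*(-69)) - 1*(-2234) = (-30 - 30*4761 - 2070) + 2234 = (-30 - 142830 - 2070) + 2234 = -144930 + 2234 = -142696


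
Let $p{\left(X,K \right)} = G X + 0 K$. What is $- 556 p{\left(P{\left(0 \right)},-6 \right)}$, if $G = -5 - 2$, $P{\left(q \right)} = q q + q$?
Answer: $0$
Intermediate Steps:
$P{\left(q \right)} = q + q^{2}$ ($P{\left(q \right)} = q^{2} + q = q + q^{2}$)
$G = -7$ ($G = -5 - 2 = -7$)
$p{\left(X,K \right)} = - 7 X$ ($p{\left(X,K \right)} = - 7 X + 0 K = - 7 X + 0 = - 7 X$)
$- 556 p{\left(P{\left(0 \right)},-6 \right)} = - 556 \left(- 7 \cdot 0 \left(1 + 0\right)\right) = - 556 \left(- 7 \cdot 0 \cdot 1\right) = - 556 \left(\left(-7\right) 0\right) = \left(-556\right) 0 = 0$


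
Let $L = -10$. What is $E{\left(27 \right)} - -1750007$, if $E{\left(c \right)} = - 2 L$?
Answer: $1750027$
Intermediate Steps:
$E{\left(c \right)} = 20$ ($E{\left(c \right)} = \left(-2\right) \left(-10\right) = 20$)
$E{\left(27 \right)} - -1750007 = 20 - -1750007 = 20 + 1750007 = 1750027$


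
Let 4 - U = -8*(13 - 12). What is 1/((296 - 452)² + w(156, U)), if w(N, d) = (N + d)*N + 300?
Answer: 1/50844 ≈ 1.9668e-5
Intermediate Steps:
U = 12 (U = 4 - (-8)*(13 - 12) = 4 - (-8) = 4 - 1*(-8) = 4 + 8 = 12)
w(N, d) = 300 + N*(N + d) (w(N, d) = N*(N + d) + 300 = 300 + N*(N + d))
1/((296 - 452)² + w(156, U)) = 1/((296 - 452)² + (300 + 156² + 156*12)) = 1/((-156)² + (300 + 24336 + 1872)) = 1/(24336 + 26508) = 1/50844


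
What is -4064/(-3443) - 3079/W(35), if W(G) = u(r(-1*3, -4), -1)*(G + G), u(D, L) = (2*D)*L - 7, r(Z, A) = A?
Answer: -10316517/241010 ≈ -42.805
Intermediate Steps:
u(D, L) = -7 + 2*D*L (u(D, L) = 2*D*L - 7 = -7 + 2*D*L)
W(G) = 2*G (W(G) = (-7 + 2*(-4)*(-1))*(G + G) = (-7 + 8)*(2*G) = 1*(2*G) = 2*G)
-4064/(-3443) - 3079/W(35) = -4064/(-3443) - 3079/(2*35) = -4064*(-1/3443) - 3079/70 = 4064/3443 - 3079*1/70 = 4064/3443 - 3079/70 = -10316517/241010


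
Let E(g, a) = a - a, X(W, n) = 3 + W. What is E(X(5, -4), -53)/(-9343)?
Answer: 0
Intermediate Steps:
E(g, a) = 0
E(X(5, -4), -53)/(-9343) = 0/(-9343) = 0*(-1/9343) = 0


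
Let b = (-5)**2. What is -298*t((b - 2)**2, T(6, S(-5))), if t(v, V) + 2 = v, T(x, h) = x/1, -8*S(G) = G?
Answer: -157046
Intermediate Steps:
b = 25
S(G) = -G/8
T(x, h) = x (T(x, h) = x*1 = x)
t(v, V) = -2 + v
-298*t((b - 2)**2, T(6, S(-5))) = -298*(-2 + (25 - 2)**2) = -298*(-2 + 23**2) = -298*(-2 + 529) = -298*527 = -157046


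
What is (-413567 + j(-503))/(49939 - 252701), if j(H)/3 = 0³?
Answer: 59081/28966 ≈ 2.0397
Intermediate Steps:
j(H) = 0 (j(H) = 3*0³ = 3*0 = 0)
(-413567 + j(-503))/(49939 - 252701) = (-413567 + 0)/(49939 - 252701) = -413567/(-202762) = -413567*(-1/202762) = 59081/28966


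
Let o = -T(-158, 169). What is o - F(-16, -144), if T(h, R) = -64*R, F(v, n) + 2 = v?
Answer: 10834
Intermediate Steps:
F(v, n) = -2 + v
o = 10816 (o = -(-64)*169 = -1*(-10816) = 10816)
o - F(-16, -144) = 10816 - (-2 - 16) = 10816 - 1*(-18) = 10816 + 18 = 10834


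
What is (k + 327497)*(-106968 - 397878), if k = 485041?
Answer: -410206559148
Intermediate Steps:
(k + 327497)*(-106968 - 397878) = (485041 + 327497)*(-106968 - 397878) = 812538*(-504846) = -410206559148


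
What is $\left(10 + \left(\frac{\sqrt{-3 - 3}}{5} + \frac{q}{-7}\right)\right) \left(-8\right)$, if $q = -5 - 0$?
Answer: $- \frac{600}{7} - \frac{8 i \sqrt{6}}{5} \approx -85.714 - 3.9192 i$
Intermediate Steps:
$q = -5$ ($q = -5 + 0 = -5$)
$\left(10 + \left(\frac{\sqrt{-3 - 3}}{5} + \frac{q}{-7}\right)\right) \left(-8\right) = \left(10 + \left(\frac{\sqrt{-3 - 3}}{5} - \frac{5}{-7}\right)\right) \left(-8\right) = \left(10 + \left(\sqrt{-6} \cdot \frac{1}{5} - - \frac{5}{7}\right)\right) \left(-8\right) = \left(10 + \left(i \sqrt{6} \cdot \frac{1}{5} + \frac{5}{7}\right)\right) \left(-8\right) = \left(10 + \left(\frac{i \sqrt{6}}{5} + \frac{5}{7}\right)\right) \left(-8\right) = \left(10 + \left(\frac{5}{7} + \frac{i \sqrt{6}}{5}\right)\right) \left(-8\right) = \left(\frac{75}{7} + \frac{i \sqrt{6}}{5}\right) \left(-8\right) = - \frac{600}{7} - \frac{8 i \sqrt{6}}{5}$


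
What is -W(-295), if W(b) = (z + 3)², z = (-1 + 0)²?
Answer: -16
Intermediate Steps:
z = 1 (z = (-1)² = 1)
W(b) = 16 (W(b) = (1 + 3)² = 4² = 16)
-W(-295) = -1*16 = -16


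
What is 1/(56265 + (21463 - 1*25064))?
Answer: 1/52664 ≈ 1.8988e-5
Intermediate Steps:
1/(56265 + (21463 - 1*25064)) = 1/(56265 + (21463 - 25064)) = 1/(56265 - 3601) = 1/52664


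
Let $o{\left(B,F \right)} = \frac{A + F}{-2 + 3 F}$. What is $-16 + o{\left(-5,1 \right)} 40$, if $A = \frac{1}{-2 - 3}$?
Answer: $16$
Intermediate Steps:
$A = - \frac{1}{5}$ ($A = \frac{1}{-5} = - \frac{1}{5} \approx -0.2$)
$o{\left(B,F \right)} = \frac{- \frac{1}{5} + F}{-2 + 3 F}$
$-16 + o{\left(-5,1 \right)} 40 = -16 + \frac{-1 + 5 \cdot 1}{5 \left(-2 + 3 \cdot 1\right)} 40 = -16 + \frac{-1 + 5}{5 \left(-2 + 3\right)} 40 = -16 + \frac{1}{5} \cdot 1^{-1} \cdot 4 \cdot 40 = -16 + \frac{1}{5} \cdot 1 \cdot 4 \cdot 40 = -16 + \frac{4}{5} \cdot 40 = -16 + 32 = 16$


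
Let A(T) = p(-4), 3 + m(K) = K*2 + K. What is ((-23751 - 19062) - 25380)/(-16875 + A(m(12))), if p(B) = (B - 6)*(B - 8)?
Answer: 22731/5585 ≈ 4.0700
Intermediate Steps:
m(K) = -3 + 3*K (m(K) = -3 + (K*2 + K) = -3 + (2*K + K) = -3 + 3*K)
p(B) = (-8 + B)*(-6 + B) (p(B) = (-6 + B)*(-8 + B) = (-8 + B)*(-6 + B))
A(T) = 120 (A(T) = 48 + (-4)² - 14*(-4) = 48 + 16 + 56 = 120)
((-23751 - 19062) - 25380)/(-16875 + A(m(12))) = ((-23751 - 19062) - 25380)/(-16875 + 120) = (-42813 - 25380)/(-16755) = -68193*(-1/16755) = 22731/5585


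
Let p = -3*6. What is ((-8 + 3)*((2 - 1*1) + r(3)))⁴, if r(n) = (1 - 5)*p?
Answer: 17748900625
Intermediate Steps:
p = -18
r(n) = 72 (r(n) = (1 - 5)*(-18) = -4*(-18) = 72)
((-8 + 3)*((2 - 1*1) + r(3)))⁴ = ((-8 + 3)*((2 - 1*1) + 72))⁴ = (-5*((2 - 1) + 72))⁴ = (-5*(1 + 72))⁴ = (-5*73)⁴ = (-365)⁴ = 17748900625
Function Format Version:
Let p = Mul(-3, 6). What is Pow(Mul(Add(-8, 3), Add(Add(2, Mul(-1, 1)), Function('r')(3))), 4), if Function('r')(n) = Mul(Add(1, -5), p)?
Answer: 17748900625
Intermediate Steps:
p = -18
Function('r')(n) = 72 (Function('r')(n) = Mul(Add(1, -5), -18) = Mul(-4, -18) = 72)
Pow(Mul(Add(-8, 3), Add(Add(2, Mul(-1, 1)), Function('r')(3))), 4) = Pow(Mul(Add(-8, 3), Add(Add(2, Mul(-1, 1)), 72)), 4) = Pow(Mul(-5, Add(Add(2, -1), 72)), 4) = Pow(Mul(-5, Add(1, 72)), 4) = Pow(Mul(-5, 73), 4) = Pow(-365, 4) = 17748900625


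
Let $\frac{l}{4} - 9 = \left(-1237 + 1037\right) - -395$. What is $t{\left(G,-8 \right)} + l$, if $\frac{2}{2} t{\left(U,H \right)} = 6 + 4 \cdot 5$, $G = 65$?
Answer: $842$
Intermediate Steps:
$t{\left(U,H \right)} = 26$ ($t{\left(U,H \right)} = 6 + 4 \cdot 5 = 6 + 20 = 26$)
$l = 816$ ($l = 36 + 4 \left(\left(-1237 + 1037\right) - -395\right) = 36 + 4 \left(-200 + 395\right) = 36 + 4 \cdot 195 = 36 + 780 = 816$)
$t{\left(G,-8 \right)} + l = 26 + 816 = 842$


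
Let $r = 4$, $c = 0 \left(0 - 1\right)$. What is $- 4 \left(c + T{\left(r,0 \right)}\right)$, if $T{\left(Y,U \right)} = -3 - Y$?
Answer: $28$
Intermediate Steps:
$c = 0$ ($c = 0 \left(-1\right) = 0$)
$- 4 \left(c + T{\left(r,0 \right)}\right) = - 4 \left(0 - 7\right) = \left(-4\right) \left(-7\right) = 28$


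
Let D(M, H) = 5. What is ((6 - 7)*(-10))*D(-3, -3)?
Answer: 50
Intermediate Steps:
((6 - 7)*(-10))*D(-3, -3) = ((6 - 7)*(-10))*5 = -1*(-10)*5 = 10*5 = 50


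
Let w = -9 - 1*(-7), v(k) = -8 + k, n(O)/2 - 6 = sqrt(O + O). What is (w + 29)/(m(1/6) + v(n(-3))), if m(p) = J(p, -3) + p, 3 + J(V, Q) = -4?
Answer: -2754/1153 - 1944*I*sqrt(6)/1153 ≈ -2.3885 - 4.1299*I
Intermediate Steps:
n(O) = 12 + 2*sqrt(2)*sqrt(O) (n(O) = 12 + 2*sqrt(O + O) = 12 + 2*sqrt(2*O) = 12 + 2*(sqrt(2)*sqrt(O)) = 12 + 2*sqrt(2)*sqrt(O))
J(V, Q) = -7 (J(V, Q) = -3 - 4 = -7)
w = -2 (w = -9 + 7 = -2)
m(p) = -7 + p
(w + 29)/(m(1/6) + v(n(-3))) = (-2 + 29)/((-7 + 1/6) + (-8 + (12 + 2*sqrt(2)*sqrt(-3)))) = 27/((-7 + 1*(1/6)) + (-8 + (12 + 2*sqrt(2)*(I*sqrt(3))))) = 27/((-7 + 1/6) + (-8 + (12 + 2*I*sqrt(6)))) = 27/(-41/6 + (4 + 2*I*sqrt(6))) = 27/(-17/6 + 2*I*sqrt(6))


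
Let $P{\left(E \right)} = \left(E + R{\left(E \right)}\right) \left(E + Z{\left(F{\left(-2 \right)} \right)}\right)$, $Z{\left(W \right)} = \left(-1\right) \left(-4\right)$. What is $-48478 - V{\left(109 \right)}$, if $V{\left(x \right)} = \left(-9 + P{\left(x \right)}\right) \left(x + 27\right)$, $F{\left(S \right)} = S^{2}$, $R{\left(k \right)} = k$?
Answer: $-3397478$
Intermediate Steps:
$Z{\left(W \right)} = 4$
$P{\left(E \right)} = 2 E \left(4 + E\right)$ ($P{\left(E \right)} = \left(E + E\right) \left(E + 4\right) = 2 E \left(4 + E\right)$)
$V{\left(x \right)} = \left(-9 + 2 x \left(4 + x\right)\right) \left(27 + x\right)$ ($V{\left(x \right)} = \left(-9 + 2 x \left(4 + x\right)\right) \left(x + 27\right) = \left(-9 + 2 x \left(4 + x\right)\right) \left(27 + x\right)$)
$-48478 - V{\left(109 \right)} = -48478 - \left(-243 + 2 \cdot 109^{3} + 62 \cdot 109^{2} + 207 \cdot 109\right) = -48478 - \left(-243 + 2 \cdot 1295029 + 62 \cdot 11881 + 22563\right) = -48478 - \left(-243 + 2590058 + 736622 + 22563\right) = -48478 - 3349000 = -3397478$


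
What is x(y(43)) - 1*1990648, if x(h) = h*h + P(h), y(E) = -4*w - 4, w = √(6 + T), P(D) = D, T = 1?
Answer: -1990524 + 28*√7 ≈ -1.9905e+6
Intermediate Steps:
w = √7 (w = √(6 + 1) = √7 ≈ 2.6458)
y(E) = -4 - 4*√7 (y(E) = -4*√7 - 4 = -4 - 4*√7)
x(h) = h + h² (x(h) = h*h + h = h² + h = h + h²)
x(y(43)) - 1*1990648 = (-4 - 4*√7)*(1 + (-4 - 4*√7)) - 1*1990648 = (-4 - 4*√7)*(-3 - 4*√7) - 1990648 = -1990648 + (-4 - 4*√7)*(-3 - 4*√7)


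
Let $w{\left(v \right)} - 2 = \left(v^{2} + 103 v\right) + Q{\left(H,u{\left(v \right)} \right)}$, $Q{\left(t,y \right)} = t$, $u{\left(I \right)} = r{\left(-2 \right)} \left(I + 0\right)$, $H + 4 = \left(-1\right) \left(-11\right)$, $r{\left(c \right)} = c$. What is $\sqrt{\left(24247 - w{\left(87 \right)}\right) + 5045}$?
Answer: $3 \sqrt{1417} \approx 112.93$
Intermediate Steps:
$H = 7$ ($H = -4 - -11 = -4 + 11 = 7$)
$u{\left(I \right)} = - 2 I$ ($u{\left(I \right)} = - 2 \left(I + 0\right) = - 2 I$)
$w{\left(v \right)} = 9 + v^{2} + 103 v$ ($w{\left(v \right)} = 2 + \left(\left(v^{2} + 103 v\right) + 7\right) = 2 + \left(7 + v^{2} + 103 v\right) = 9 + v^{2} + 103 v$)
$\sqrt{\left(24247 - w{\left(87 \right)}\right) + 5045} = \sqrt{\left(24247 - \left(9 + 87^{2} + 103 \cdot 87\right)\right) + 5045} = \sqrt{\left(24247 - \left(9 + 7569 + 8961\right)\right) + 5045} = \sqrt{\left(24247 - 16539\right) + 5045} = \sqrt{7708 + 5045} = \sqrt{12753} = 3 \sqrt{1417}$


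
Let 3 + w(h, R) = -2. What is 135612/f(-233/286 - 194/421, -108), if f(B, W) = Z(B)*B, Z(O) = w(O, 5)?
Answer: 16328498472/767885 ≈ 21264.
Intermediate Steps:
w(h, R) = -5 (w(h, R) = -3 - 2 = -5)
Z(O) = -5
f(B, W) = -5*B
135612/f(-233/286 - 194/421, -108) = 135612/((-5*(-233/286 - 194/421))) = 135612/((-5*(-153577/120406))) = 135612/(767885/120406) = 135612*(120406/767885) = 16328498472/767885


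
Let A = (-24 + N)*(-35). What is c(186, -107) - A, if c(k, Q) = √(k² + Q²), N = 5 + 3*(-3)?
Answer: -980 + √46045 ≈ -765.42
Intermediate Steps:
N = -4 (N = 5 - 9 = -4)
A = 980 (A = (-24 - 4)*(-35) = -28*(-35) = 980)
c(k, Q) = √(Q² + k²)
c(186, -107) - A = √((-107)² + 186²) - 1*980 = √(11449 + 34596) - 980 = √46045 - 980 = -980 + √46045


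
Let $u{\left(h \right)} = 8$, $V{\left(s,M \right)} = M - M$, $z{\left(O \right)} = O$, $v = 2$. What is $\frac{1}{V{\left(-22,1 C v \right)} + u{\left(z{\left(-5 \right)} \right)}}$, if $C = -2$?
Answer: $\frac{1}{8} \approx 0.125$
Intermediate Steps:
$V{\left(s,M \right)} = 0$
$\frac{1}{V{\left(-22,1 C v \right)} + u{\left(z{\left(-5 \right)} \right)}} = \frac{1}{0 + 8} = \frac{1}{8}$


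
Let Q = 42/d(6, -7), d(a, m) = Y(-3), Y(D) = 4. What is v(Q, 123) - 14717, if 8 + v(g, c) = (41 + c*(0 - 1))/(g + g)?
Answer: -309307/21 ≈ -14729.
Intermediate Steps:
d(a, m) = 4
Q = 21/2 (Q = 42/4 = 42*(¼) = 21/2 ≈ 10.500)
v(g, c) = -8 + (41 - c)/(2*g) (v(g, c) = -8 + (41 + c*(0 - 1))/(g + g) = -8 + (41 + c*(-1))/((2*g)) = -8 + (41 - c)*(1/(2*g)) = -8 + (41 - c)/(2*g))
v(Q, 123) - 14717 = (41 - 1*123 - 16*21/2)/(2*(21/2)) - 14717 = (½)*(2/21)*(41 - 123 - 168) - 14717 = (½)*(2/21)*(-250) - 14717 = -250/21 - 14717 = -309307/21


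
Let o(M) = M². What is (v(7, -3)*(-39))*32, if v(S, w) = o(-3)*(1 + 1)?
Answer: -22464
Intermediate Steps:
v(S, w) = 18 (v(S, w) = (-3)²*(1 + 1) = 9*2 = 18)
(v(7, -3)*(-39))*32 = (18*(-39))*32 = -702*32 = -22464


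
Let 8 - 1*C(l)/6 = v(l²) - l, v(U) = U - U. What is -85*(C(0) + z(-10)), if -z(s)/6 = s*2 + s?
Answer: -19380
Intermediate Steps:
v(U) = 0
z(s) = -18*s (z(s) = -6*(s*2 + s) = -6*(2*s + s) = -18*s)
C(l) = 48 + 6*l (C(l) = 48 - 6*(0 - l) = 48 - (-6)*l = 48 + 6*l)
-85*(C(0) + z(-10)) = -85*((48 + 6*0) - 18*(-10)) = -85*((48 + 0) + 180) = -85*(48 + 180) = -85*228 = -19380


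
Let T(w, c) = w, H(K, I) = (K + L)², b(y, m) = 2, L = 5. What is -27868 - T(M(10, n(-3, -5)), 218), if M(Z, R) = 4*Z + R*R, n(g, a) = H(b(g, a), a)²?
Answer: -5792709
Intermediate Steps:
H(K, I) = (5 + K)² (H(K, I) = (K + 5)² = (5 + K)²)
n(g, a) = 2401 (n(g, a) = ((5 + 2)²)² = (7²)² = 49² = 2401)
M(Z, R) = R² + 4*Z (M(Z, R) = 4*Z + R² = R² + 4*Z)
-27868 - T(M(10, n(-3, -5)), 218) = -27868 - (2401² + 4*10) = -27868 - (5764801 + 40) = -27868 - 1*5764841 = -27868 - 5764841 = -5792709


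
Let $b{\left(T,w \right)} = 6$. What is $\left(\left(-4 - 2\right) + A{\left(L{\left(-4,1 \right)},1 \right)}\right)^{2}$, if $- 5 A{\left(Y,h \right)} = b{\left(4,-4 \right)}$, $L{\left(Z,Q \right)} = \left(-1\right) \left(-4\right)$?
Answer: $\frac{1296}{25} \approx 51.84$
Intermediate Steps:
$L{\left(Z,Q \right)} = 4$
$A{\left(Y,h \right)} = - \frac{6}{5}$ ($A{\left(Y,h \right)} = \left(- \frac{1}{5}\right) 6 = - \frac{6}{5}$)
$\left(\left(-4 - 2\right) + A{\left(L{\left(-4,1 \right)},1 \right)}\right)^{2} = \left(\left(-4 - 2\right) - \frac{6}{5}\right)^{2} = \left(-6 - \frac{6}{5}\right)^{2} = \left(- \frac{36}{5}\right)^{2} = \frac{1296}{25}$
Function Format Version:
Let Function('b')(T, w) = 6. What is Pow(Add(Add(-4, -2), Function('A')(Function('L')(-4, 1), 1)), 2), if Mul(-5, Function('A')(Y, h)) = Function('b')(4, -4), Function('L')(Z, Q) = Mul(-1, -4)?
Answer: Rational(1296, 25) ≈ 51.840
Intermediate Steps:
Function('L')(Z, Q) = 4
Function('A')(Y, h) = Rational(-6, 5) (Function('A')(Y, h) = Mul(Rational(-1, 5), 6) = Rational(-6, 5))
Pow(Add(Add(-4, -2), Function('A')(Function('L')(-4, 1), 1)), 2) = Pow(Add(Add(-4, -2), Rational(-6, 5)), 2) = Pow(Add(-6, Rational(-6, 5)), 2) = Pow(Rational(-36, 5), 2) = Rational(1296, 25)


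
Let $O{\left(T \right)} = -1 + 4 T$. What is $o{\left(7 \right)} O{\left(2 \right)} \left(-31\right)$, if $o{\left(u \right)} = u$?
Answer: $-1519$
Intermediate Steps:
$o{\left(7 \right)} O{\left(2 \right)} \left(-31\right) = 7 \left(-1 + 4 \cdot 2\right) \left(-31\right) = 7 \left(-1 + 8\right) \left(-31\right) = 7 \cdot 7 \left(-31\right) = 49 \left(-31\right) = -1519$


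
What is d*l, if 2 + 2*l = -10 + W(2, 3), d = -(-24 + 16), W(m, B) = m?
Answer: -40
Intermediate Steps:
d = 8 (d = -1*(-8) = 8)
l = -5 (l = -1 + (-10 + 2)/2 = -1 + (1/2)*(-8) = -1 - 4 = -5)
d*l = 8*(-5) = -40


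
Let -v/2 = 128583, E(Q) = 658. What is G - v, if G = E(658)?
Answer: 257824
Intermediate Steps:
v = -257166 (v = -2*128583 = -257166)
G = 658
G - v = 658 - 1*(-257166) = 658 + 257166 = 257824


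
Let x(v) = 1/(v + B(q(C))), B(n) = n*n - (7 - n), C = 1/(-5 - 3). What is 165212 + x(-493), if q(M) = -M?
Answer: 5285297028/31991 ≈ 1.6521e+5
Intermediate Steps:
C = -⅛ (C = 1/(-8) = -⅛ ≈ -0.12500)
B(n) = -7 + n + n² (B(n) = n² + (-7 + n) = -7 + n + n²)
x(v) = 1/(-439/64 + v) (x(v) = 1/(v + (-7 - 1*(-⅛) + (-1*(-⅛))²)) = 1/(v + (-7 + ⅛ + (⅛)²)) = 1/(v + (-7 + ⅛ + 1/64)) = 1/(v - 439/64) = 1/(-439/64 + v))
165212 + x(-493) = 165212 + 64/(-439 + 64*(-493)) = 165212 + 64/(-439 - 31552) = 165212 + 64/(-31991) = 165212 + 64*(-1/31991) = 165212 - 64/31991 = 5285297028/31991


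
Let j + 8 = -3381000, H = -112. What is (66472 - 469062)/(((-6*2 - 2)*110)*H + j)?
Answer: 1585/12632 ≈ 0.12547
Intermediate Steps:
j = -3381008 (j = -8 - 3381000 = -3381008)
(66472 - 469062)/(((-6*2 - 2)*110)*H + j) = (66472 - 469062)/(((-6*2 - 2)*110)*(-112) - 3381008) = -402590/(((-12 - 2)*110)*(-112) - 3381008) = -402590/(-14*110*(-112) - 3381008) = -402590/(-1540*(-112) - 3381008) = -402590/(172480 - 3381008) = -402590/(-3208528) = -402590*(-1/3208528) = 1585/12632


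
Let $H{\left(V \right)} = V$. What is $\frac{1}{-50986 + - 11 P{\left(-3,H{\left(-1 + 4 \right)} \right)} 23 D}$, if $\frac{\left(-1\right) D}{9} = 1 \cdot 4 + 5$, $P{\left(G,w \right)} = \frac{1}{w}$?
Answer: $- \frac{1}{44155} \approx -2.2647 \cdot 10^{-5}$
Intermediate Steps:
$D = -81$ ($D = - 9 \left(1 \cdot 4 + 5\right) = - 9 \left(4 + 5\right) = \left(-9\right) 9 = -81$)
$\frac{1}{-50986 + - 11 P{\left(-3,H{\left(-1 + 4 \right)} \right)} 23 D} = \frac{1}{-50986 + - \frac{11}{-1 + 4} \cdot 23 \left(-81\right)} = \frac{1}{-50986 + - \frac{11}{3} \cdot 23 \left(-81\right)} = \frac{1}{-50986 + \left(-11\right) \frac{1}{3} \cdot 23 \left(-81\right)} = \frac{1}{-50986 + \left(- \frac{11}{3}\right) 23 \left(-81\right)} = \frac{1}{-50986 - -6831} = \frac{1}{-50986 + 6831} = \frac{1}{-44155} = - \frac{1}{44155}$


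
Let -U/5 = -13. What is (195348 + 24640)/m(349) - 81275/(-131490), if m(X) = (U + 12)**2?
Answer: 5881620319/155920842 ≈ 37.722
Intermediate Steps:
U = 65 (U = -5*(-13) = 65)
m(X) = 5929 (m(X) = (65 + 12)**2 = 77**2 = 5929)
(195348 + 24640)/m(349) - 81275/(-131490) = (195348 + 24640)/5929 - 81275/(-131490) = 219988*(1/5929) - 81275*(-1/131490) = 219988/5929 + 16255/26298 = 5881620319/155920842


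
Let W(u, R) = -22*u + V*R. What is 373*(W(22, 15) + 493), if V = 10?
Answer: 59307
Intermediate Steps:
W(u, R) = -22*u + 10*R
373*(W(22, 15) + 493) = 373*((-22*22 + 10*15) + 493) = 373*((-484 + 150) + 493) = 373*(-334 + 493) = 373*159 = 59307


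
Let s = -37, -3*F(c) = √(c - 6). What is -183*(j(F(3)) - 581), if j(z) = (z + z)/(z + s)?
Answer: 218387259/2054 - 6771*I*√3/2054 ≈ 1.0632e+5 - 5.7097*I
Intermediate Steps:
F(c) = -√(-6 + c)/3 (F(c) = -√(c - 6)/3 = -√(-6 + c)/3)
j(z) = 2*z/(-37 + z) (j(z) = (z + z)/(z - 37) = (2*z)/(-37 + z) = 2*z/(-37 + z))
-183*(j(F(3)) - 581) = -183*(2*(-√(-6 + 3)/3)/(-37 - √(-6 + 3)/3) - 581) = -183*(2*(-I*√3/3)/(-37 - I*√3/3) - 581) = -183*(-2*I*√3/(3*(-37 - I*√3/3)) - 581) = -183*(-581 - 2*I*√3/(3*(-37 - I*√3/3))) = 106323 + 122*I*√3/(-37 - I*√3/3)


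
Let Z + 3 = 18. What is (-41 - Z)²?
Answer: 3136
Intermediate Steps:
Z = 15 (Z = -3 + 18 = 15)
(-41 - Z)² = (-41 - 1*15)² = (-41 - 15)² = (-56)² = 3136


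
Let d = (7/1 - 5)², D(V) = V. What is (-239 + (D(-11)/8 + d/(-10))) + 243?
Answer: 89/40 ≈ 2.2250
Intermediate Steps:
d = 4 (d = (7*1 - 5)² = (7 - 5)² = 2² = 4)
(-239 + (D(-11)/8 + d/(-10))) + 243 = (-239 + (-11/8 + 4/(-10))) + 243 = (-239 + (-11*⅛ + 4*(-⅒))) + 243 = (-239 + (-11/8 - ⅖)) + 243 = (-239 - 71/40) + 243 = -9631/40 + 243 = 89/40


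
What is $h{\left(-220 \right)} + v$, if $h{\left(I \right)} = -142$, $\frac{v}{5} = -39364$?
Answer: $-196962$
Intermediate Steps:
$v = -196820$ ($v = 5 \left(-39364\right) = -196820$)
$h{\left(-220 \right)} + v = -142 - 196820 = -196962$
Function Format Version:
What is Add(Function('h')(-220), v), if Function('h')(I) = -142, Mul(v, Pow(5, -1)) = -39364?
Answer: -196962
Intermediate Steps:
v = -196820 (v = Mul(5, -39364) = -196820)
Add(Function('h')(-220), v) = Add(-142, -196820) = -196962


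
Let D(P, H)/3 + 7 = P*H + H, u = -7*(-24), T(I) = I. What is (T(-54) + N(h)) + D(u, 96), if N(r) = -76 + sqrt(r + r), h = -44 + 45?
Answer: 48521 + sqrt(2) ≈ 48522.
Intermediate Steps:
h = 1
N(r) = -76 + sqrt(2)*sqrt(r) (N(r) = -76 + sqrt(2*r) = -76 + sqrt(2)*sqrt(r))
u = 168
D(P, H) = -21 + 3*H + 3*H*P (D(P, H) = -21 + 3*(P*H + H) = -21 + 3*(H*P + H) = -21 + 3*(H + H*P) = -21 + (3*H + 3*H*P) = -21 + 3*H + 3*H*P)
(T(-54) + N(h)) + D(u, 96) = (-54 + (-76 + sqrt(2)*sqrt(1))) + (-21 + 3*96 + 3*96*168) = (-54 + (-76 + sqrt(2)*1)) + (-21 + 288 + 48384) = (-54 + (-76 + sqrt(2))) + 48651 = (-130 + sqrt(2)) + 48651 = 48521 + sqrt(2)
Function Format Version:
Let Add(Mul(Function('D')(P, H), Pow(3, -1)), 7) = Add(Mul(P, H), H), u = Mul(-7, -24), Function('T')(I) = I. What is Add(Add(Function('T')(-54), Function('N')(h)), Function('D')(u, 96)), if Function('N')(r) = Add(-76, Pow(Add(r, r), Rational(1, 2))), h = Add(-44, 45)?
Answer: Add(48521, Pow(2, Rational(1, 2))) ≈ 48522.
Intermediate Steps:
h = 1
Function('N')(r) = Add(-76, Mul(Pow(2, Rational(1, 2)), Pow(r, Rational(1, 2)))) (Function('N')(r) = Add(-76, Pow(Mul(2, r), Rational(1, 2))) = Add(-76, Mul(Pow(2, Rational(1, 2)), Pow(r, Rational(1, 2)))))
u = 168
Function('D')(P, H) = Add(-21, Mul(3, H), Mul(3, H, P)) (Function('D')(P, H) = Add(-21, Mul(3, Add(Mul(P, H), H))) = Add(-21, Mul(3, Add(Mul(H, P), H))) = Add(-21, Mul(3, Add(H, Mul(H, P)))) = Add(-21, Add(Mul(3, H), Mul(3, H, P))) = Add(-21, Mul(3, H), Mul(3, H, P)))
Add(Add(Function('T')(-54), Function('N')(h)), Function('D')(u, 96)) = Add(Add(-54, Add(-76, Mul(Pow(2, Rational(1, 2)), Pow(1, Rational(1, 2))))), Add(-21, Mul(3, 96), Mul(3, 96, 168))) = Add(Add(-54, Add(-76, Mul(Pow(2, Rational(1, 2)), 1))), Add(-21, 288, 48384)) = Add(Add(-54, Add(-76, Pow(2, Rational(1, 2)))), 48651) = Add(Add(-130, Pow(2, Rational(1, 2))), 48651) = Add(48521, Pow(2, Rational(1, 2)))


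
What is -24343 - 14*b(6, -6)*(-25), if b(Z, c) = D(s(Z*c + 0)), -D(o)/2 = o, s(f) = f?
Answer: 857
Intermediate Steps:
D(o) = -2*o
b(Z, c) = -2*Z*c (b(Z, c) = -2*(Z*c + 0) = -2*Z*c)
-24343 - 14*b(6, -6)*(-25) = -24343 - 14*(-2*6*(-6))*(-25) = -24343 - 14*72*(-25) = -24343 - 1008*(-25) = -24343 - 1*(-25200) = -24343 + 25200 = 857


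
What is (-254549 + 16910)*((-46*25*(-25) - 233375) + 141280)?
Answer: 15053242455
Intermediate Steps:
(-254549 + 16910)*((-46*25*(-25) - 233375) + 141280) = -237639*((-1150*(-25) - 233375) + 141280) = -237639*((28750 - 233375) + 141280) = -237639*(-204625 + 141280) = -237639*(-63345) = 15053242455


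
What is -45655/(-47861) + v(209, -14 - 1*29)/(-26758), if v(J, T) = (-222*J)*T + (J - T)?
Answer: -47139287818/640332319 ≈ -73.617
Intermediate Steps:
v(J, T) = J - T - 222*J*T (v(J, T) = -222*J*T + (J - T) = J - T - 222*J*T)
-45655/(-47861) + v(209, -14 - 1*29)/(-26758) = -45655/(-47861) + (209 - (-14 - 1*29) - 222*209*(-14 - 1*29))/(-26758) = -45655*(-1/47861) + (209 - (-14 - 29) - 222*209*(-14 - 29))*(-1/26758) = 45655/47861 + (209 - 1*(-43) - 222*209*(-43))*(-1/26758) = 45655/47861 + (209 + 43 + 1995114)*(-1/26758) = 45655/47861 + 1995366*(-1/26758) = 45655/47861 - 997683/13379 = -47139287818/640332319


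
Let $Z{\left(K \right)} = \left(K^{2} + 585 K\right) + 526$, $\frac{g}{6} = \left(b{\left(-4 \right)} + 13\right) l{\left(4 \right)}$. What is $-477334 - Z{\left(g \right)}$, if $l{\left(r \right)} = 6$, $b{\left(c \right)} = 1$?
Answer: $-1026716$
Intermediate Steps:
$g = 504$ ($g = 6 \left(1 + 13\right) 6 = 6 \cdot 14 \cdot 6 = 6 \cdot 84 = 504$)
$Z{\left(K \right)} = 526 + K^{2} + 585 K$
$-477334 - Z{\left(g \right)} = -477334 - \left(526 + 504^{2} + 585 \cdot 504\right) = -477334 - \left(526 + 254016 + 294840\right) = -477334 - 549382 = -1026716$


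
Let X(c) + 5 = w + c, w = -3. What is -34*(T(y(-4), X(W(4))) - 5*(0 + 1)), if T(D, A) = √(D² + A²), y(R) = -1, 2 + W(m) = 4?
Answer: 170 - 34*√37 ≈ -36.814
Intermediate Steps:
W(m) = 2 (W(m) = -2 + 4 = 2)
X(c) = -8 + c (X(c) = -5 + (-3 + c) = -8 + c)
T(D, A) = √(A² + D²)
-34*(T(y(-4), X(W(4))) - 5*(0 + 1)) = -34*(√((-8 + 2)² + (-1)²) - 5*(0 + 1)) = -34*(√((-6)² + 1) - 5*1) = -34*(√(36 + 1) - 5) = -34*(√37 - 5) = -34*(-5 + √37) = 170 - 34*√37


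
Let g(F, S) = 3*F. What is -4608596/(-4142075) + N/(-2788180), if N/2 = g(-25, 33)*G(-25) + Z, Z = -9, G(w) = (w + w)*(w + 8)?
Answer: 1337778431513/1154885067350 ≈ 1.1584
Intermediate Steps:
G(w) = 2*w*(8 + w) (G(w) = (2*w)*(8 + w) = 2*w*(8 + w))
N = -127518 (N = 2*((3*(-25))*(2*(-25)*(8 - 25)) - 9) = 2*(-150*(-25)*(-17) - 9) = 2*(-75*850 - 9) = 2*(-63750 - 9) = 2*(-63759) = -127518)
-4608596/(-4142075) + N/(-2788180) = -4608596/(-4142075) - 127518/(-2788180) = -4608596*(-1/4142075) - 127518*(-1/2788180) = 4608596/4142075 + 63759/1394090 = 1337778431513/1154885067350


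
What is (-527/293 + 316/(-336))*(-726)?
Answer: 8157215/4102 ≈ 1988.6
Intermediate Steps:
(-527/293 + 316/(-336))*(-726) = (-527*1/293 + 316*(-1/336))*(-726) = (-527/293 - 79/84)*(-726) = -67415/24612*(-726) = 8157215/4102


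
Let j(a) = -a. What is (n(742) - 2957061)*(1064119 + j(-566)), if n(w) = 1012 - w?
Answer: -3148051025835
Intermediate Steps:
(n(742) - 2957061)*(1064119 + j(-566)) = ((1012 - 1*742) - 2957061)*(1064119 - 1*(-566)) = ((1012 - 742) - 2957061)*(1064119 + 566) = (270 - 2957061)*1064685 = -2956791*1064685 = -3148051025835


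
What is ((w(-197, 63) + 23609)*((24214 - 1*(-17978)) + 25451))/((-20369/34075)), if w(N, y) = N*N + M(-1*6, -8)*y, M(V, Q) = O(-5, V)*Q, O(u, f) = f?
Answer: -150839570994450/20369 ≈ -7.4053e+9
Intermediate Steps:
M(V, Q) = Q*V (M(V, Q) = V*Q = Q*V)
w(N, y) = N² + 48*y (w(N, y) = N*N + (-(-8)*6)*y = N² + (-8*(-6))*y = N² + 48*y)
((w(-197, 63) + 23609)*((24214 - 1*(-17978)) + 25451))/((-20369/34075)) = ((((-197)² + 48*63) + 23609)*((24214 - 1*(-17978)) + 25451))/((-20369/34075)) = (((38809 + 3024) + 23609)*((24214 + 17978) + 25451))/((-20369*1/34075)) = ((41833 + 23609)*(42192 + 25451))/(-20369/34075) = (65442*67643)*(-34075/20369) = 4426693206*(-34075/20369) = -150839570994450/20369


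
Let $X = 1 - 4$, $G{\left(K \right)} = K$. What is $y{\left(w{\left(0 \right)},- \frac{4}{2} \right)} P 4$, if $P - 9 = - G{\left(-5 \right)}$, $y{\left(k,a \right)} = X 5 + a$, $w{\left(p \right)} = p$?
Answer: $-952$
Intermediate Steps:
$X = -3$ ($X = 1 - 4 = -3$)
$y{\left(k,a \right)} = -15 + a$ ($y{\left(k,a \right)} = \left(-3\right) 5 + a = -15 + a$)
$P = 14$ ($P = 9 - -5 = 9 + 5 = 14$)
$y{\left(w{\left(0 \right)},- \frac{4}{2} \right)} P 4 = \left(-15 - \frac{4}{2}\right) 14 \cdot 4 = \left(-15 - 2\right) 14 \cdot 4 = \left(-17\right) 14 \cdot 4 = \left(-238\right) 4 = -952$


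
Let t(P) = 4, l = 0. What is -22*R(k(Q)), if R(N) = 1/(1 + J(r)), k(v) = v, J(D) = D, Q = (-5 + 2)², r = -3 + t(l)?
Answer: -11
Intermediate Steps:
r = 1 (r = -3 + 4 = 1)
Q = 9 (Q = (-3)² = 9)
R(N) = ½ (R(N) = 1/(1 + 1) = 1/2 = ½)
-22*R(k(Q)) = -22*½ = -11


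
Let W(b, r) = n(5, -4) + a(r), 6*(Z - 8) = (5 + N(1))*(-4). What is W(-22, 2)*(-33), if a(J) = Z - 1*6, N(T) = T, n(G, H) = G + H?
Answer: 33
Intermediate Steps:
Z = 4 (Z = 8 + ((5 + 1)*(-4))/6 = 8 + (6*(-4))/6 = 8 + (⅙)*(-24) = 8 - 4 = 4)
a(J) = -2 (a(J) = 4 - 1*6 = 4 - 6 = -2)
W(b, r) = -1 (W(b, r) = (5 - 4) - 2 = 1 - 2 = -1)
W(-22, 2)*(-33) = -1*(-33) = 33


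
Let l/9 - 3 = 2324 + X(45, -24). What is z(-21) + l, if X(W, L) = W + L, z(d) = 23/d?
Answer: 443749/21 ≈ 21131.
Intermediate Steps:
X(W, L) = L + W
l = 21132 (l = 27 + 9*(2324 + (-24 + 45)) = 27 + 9*(2324 + 21) = 27 + 9*2345 = 27 + 21105 = 21132)
z(-21) + l = 23/(-21) + 21132 = 23*(-1/21) + 21132 = -23/21 + 21132 = 443749/21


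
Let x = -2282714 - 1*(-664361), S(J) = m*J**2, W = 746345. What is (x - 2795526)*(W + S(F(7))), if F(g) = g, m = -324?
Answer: -3224201779251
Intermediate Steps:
S(J) = -324*J**2
x = -1618353 (x = -2282714 + 664361 = -1618353)
(x - 2795526)*(W + S(F(7))) = (-1618353 - 2795526)*(746345 - 324*7**2) = -4413879*(746345 - 324*49) = -4413879*(746345 - 15876) = -4413879*730469 = -3224201779251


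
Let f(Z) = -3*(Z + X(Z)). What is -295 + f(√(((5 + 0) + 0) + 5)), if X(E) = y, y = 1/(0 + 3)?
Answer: -296 - 3*√10 ≈ -305.49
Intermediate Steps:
y = ⅓ (y = 1/3 = ⅓ ≈ 0.33333)
X(E) = ⅓
f(Z) = -1 - 3*Z (f(Z) = -3*(Z + ⅓) = -3*(⅓ + Z) = -1 - 3*Z)
-295 + f(√(((5 + 0) + 0) + 5)) = -295 + (-1 - 3*√(((5 + 0) + 0) + 5)) = -295 + (-1 - 3*√((5 + 0) + 5)) = -295 + (-1 - 3*√(5 + 5)) = -295 + (-1 - 3*√10) = -296 - 3*√10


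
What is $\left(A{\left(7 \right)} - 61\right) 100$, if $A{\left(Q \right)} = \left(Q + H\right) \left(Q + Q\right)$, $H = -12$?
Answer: $-13100$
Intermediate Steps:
$A{\left(Q \right)} = 2 Q \left(-12 + Q\right)$ ($A{\left(Q \right)} = \left(Q - 12\right) \left(Q + Q\right) = \left(-12 + Q\right) 2 Q = 2 Q \left(-12 + Q\right)$)
$\left(A{\left(7 \right)} - 61\right) 100 = \left(2 \cdot 7 \left(-12 + 7\right) - 61\right) 100 = \left(2 \cdot 7 \left(-5\right) - 61\right) 100 = \left(-70 - 61\right) 100 = \left(-131\right) 100 = -13100$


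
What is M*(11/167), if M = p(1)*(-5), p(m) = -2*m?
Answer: 110/167 ≈ 0.65868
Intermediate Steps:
M = 10 (M = -2*1*(-5) = -2*(-5) = 10)
M*(11/167) = 10*(11/167) = 110/167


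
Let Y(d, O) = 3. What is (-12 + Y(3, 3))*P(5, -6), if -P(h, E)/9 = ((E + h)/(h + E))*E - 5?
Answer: -891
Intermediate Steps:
P(h, E) = 45 - 9*E (P(h, E) = -9*(((E + h)/(h + E))*E - 5) = -9*(((E + h)/(E + h))*E - 5) = -9*(1*E - 5) = -9*(E - 5) = -9*(-5 + E) = 45 - 9*E)
(-12 + Y(3, 3))*P(5, -6) = (-12 + 3)*(45 - 9*(-6)) = -9*(45 + 54) = -9*99 = -891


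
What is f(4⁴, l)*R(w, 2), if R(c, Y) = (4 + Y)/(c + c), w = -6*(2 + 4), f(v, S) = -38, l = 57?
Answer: 19/6 ≈ 3.1667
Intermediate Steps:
w = -36 (w = -6*6 = -2*18 = -36)
R(c, Y) = (4 + Y)/(2*c) (R(c, Y) = (4 + Y)/((2*c)) = (4 + Y)*(1/(2*c)) = (4 + Y)/(2*c))
f(4⁴, l)*R(w, 2) = -19*(4 + 2)/(-36) = -19*(-1)*6/36 = -38*(-1/12) = 19/6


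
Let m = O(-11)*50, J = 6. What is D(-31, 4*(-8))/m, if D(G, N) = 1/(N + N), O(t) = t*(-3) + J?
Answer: -1/124800 ≈ -8.0128e-6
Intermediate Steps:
O(t) = 6 - 3*t (O(t) = t*(-3) + 6 = -3*t + 6 = 6 - 3*t)
D(G, N) = 1/(2*N)
m = 1950 (m = (6 - 3*(-11))*50 = (6 + 33)*50 = 39*50 = 1950)
D(-31, 4*(-8))/m = (1/(2*((4*(-8)))))/1950 = ((½)/(-32))*(1/1950) = ((½)*(-1/32))*(1/1950) = -1/64*1/1950 = -1/124800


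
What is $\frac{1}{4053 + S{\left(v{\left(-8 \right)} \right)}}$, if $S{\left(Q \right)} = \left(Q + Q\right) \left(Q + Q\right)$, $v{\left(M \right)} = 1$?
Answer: $\frac{1}{4057} \approx 0.00024649$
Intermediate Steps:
$S{\left(Q \right)} = 4 Q^{2}$ ($S{\left(Q \right)} = 2 Q 2 Q = 4 Q^{2}$)
$\frac{1}{4053 + S{\left(v{\left(-8 \right)} \right)}} = \frac{1}{4053 + 4 \cdot 1^{2}} = \frac{1}{4053 + 4 \cdot 1} = \frac{1}{4053 + 4} = \frac{1}{4057}$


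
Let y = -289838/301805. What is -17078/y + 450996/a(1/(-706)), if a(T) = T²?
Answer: 32576727500210159/144919 ≈ 2.2479e+11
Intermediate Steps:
y = -289838/301805 (y = -289838*1/301805 = -289838/301805 ≈ -0.96035)
-17078/y + 450996/a(1/(-706)) = -17078/(-289838/301805) + 450996/((1/(-706))²) = -17078*(-301805/289838) + 450996/((-1/706)²) = 2577112895/144919 + 450996/(1/498436) = 2577112895/144919 + 450996*498436 = 2577112895/144919 + 224792642256 = 32576727500210159/144919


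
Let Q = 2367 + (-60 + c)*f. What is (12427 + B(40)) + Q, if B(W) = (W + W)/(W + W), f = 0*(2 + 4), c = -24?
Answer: 14795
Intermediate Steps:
f = 0 (f = 0*6 = 0)
Q = 2367 (Q = 2367 + (-60 - 24)*0 = 2367 - 84*0 = 2367 + 0 = 2367)
B(W) = 1 (B(W) = (2*W)/((2*W)) = (2*W)*(1/(2*W)) = 1)
(12427 + B(40)) + Q = (12427 + 1) + 2367 = 12428 + 2367 = 14795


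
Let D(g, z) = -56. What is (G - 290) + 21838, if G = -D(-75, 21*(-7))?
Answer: 21604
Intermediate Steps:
G = 56 (G = -1*(-56) = 56)
(G - 290) + 21838 = (56 - 290) + 21838 = -234 + 21838 = 21604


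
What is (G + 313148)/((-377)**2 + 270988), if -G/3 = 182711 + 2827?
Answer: -12814/21743 ≈ -0.58934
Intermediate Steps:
G = -556614 (G = -3*(182711 + 2827) = -3*185538 = -556614)
(G + 313148)/((-377)**2 + 270988) = (-556614 + 313148)/((-377)**2 + 270988) = -243466/(142129 + 270988) = -243466/413117 = -243466*1/413117 = -12814/21743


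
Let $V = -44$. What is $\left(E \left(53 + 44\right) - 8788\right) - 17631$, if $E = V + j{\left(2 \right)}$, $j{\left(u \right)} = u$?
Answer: $-30493$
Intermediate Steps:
$E = -42$ ($E = -44 + 2 = -42$)
$\left(E \left(53 + 44\right) - 8788\right) - 17631 = \left(- 42 \left(53 + 44\right) - 8788\right) - 17631 = \left(\left(-42\right) 97 - 8788\right) - 17631 = \left(-4074 - 8788\right) - 17631 = -12862 - 17631 = -30493$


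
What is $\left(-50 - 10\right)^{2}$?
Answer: $3600$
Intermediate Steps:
$\left(-50 - 10\right)^{2} = \left(-60\right)^{2} = 3600$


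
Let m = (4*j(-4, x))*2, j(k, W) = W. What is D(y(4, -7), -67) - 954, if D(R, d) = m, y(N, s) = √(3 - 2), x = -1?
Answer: -962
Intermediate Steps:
y(N, s) = 1 (y(N, s) = √1 = 1)
m = -8 (m = (4*(-1))*2 = -4*2 = -8)
D(R, d) = -8
D(y(4, -7), -67) - 954 = -8 - 954 = -962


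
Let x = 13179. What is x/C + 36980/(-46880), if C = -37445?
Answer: -100127381/87771080 ≈ -1.1408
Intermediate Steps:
x/C + 36980/(-46880) = 13179/(-37445) + 36980/(-46880) = 13179*(-1/37445) + 36980*(-1/46880) = -13179/37445 - 1849/2344 = -100127381/87771080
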